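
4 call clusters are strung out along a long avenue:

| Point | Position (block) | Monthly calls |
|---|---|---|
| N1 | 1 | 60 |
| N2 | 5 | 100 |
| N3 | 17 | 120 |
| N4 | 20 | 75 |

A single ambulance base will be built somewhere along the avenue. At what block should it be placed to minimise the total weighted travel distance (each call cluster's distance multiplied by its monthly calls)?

For a sum of weighted absolute distances on a line, the optimum is the weighted median (not the mean). Total weight W = 355; half-weight = 177.5.
Sort by position and accumulate weight:
  block 1 (N1, w=60) → cum 60
  block 5 (N2, w=100) → cum 160
  block 17 (N3, w=120) → cum 280  ≥ 177.5 → median here
  block 20 (N4, w=75) → cum 355
Optimal location: block 17.

x = 17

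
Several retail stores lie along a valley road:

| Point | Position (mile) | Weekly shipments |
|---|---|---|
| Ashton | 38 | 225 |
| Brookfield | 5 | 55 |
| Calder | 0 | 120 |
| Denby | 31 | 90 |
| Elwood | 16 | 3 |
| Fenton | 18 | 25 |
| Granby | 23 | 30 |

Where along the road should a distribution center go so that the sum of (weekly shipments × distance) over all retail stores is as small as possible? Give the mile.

x = 31

For a sum of weighted absolute distances on a line, the optimum is the weighted median (not the mean). Total weight W = 548; half-weight = 274.
Sort by position and accumulate weight:
  mile 0 (Calder, w=120) → cum 120
  mile 5 (Brookfield, w=55) → cum 175
  mile 16 (Elwood, w=3) → cum 178
  mile 18 (Fenton, w=25) → cum 203
  mile 23 (Granby, w=30) → cum 233
  mile 31 (Denby, w=90) → cum 323  ≥ 274 → median here
  mile 38 (Ashton, w=225) → cum 548
Optimal location: mile 31.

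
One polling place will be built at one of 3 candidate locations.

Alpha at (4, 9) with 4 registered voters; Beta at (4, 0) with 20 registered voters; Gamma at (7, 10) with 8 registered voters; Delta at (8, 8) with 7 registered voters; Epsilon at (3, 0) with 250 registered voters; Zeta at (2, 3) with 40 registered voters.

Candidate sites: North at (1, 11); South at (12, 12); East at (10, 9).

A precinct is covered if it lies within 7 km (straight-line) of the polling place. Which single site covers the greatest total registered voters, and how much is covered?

East, covering 19

Coverage radius r = 7 km; a point is covered iff (Δx)²+(Δy)² ≤ 7² = 49.
  North (1, 11): covers {Alpha, Gamma} → 12
  South (12, 12): covers {Gamma, Delta} → 15
  East (10, 9): covers {Alpha, Gamma, Delta} → 19
Maximum coverage at East: 19 registered voters.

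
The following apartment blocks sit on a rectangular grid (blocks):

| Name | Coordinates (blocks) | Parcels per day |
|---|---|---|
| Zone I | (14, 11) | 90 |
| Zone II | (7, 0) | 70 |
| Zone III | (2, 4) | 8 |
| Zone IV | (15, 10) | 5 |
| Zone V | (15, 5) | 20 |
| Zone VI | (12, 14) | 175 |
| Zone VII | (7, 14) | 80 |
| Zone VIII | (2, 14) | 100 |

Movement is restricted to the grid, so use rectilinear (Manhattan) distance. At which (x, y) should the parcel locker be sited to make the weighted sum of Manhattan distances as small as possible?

(12, 14)

Manhattan distance separates: Σwᵢ(|x−xᵢ|+|y−yᵢ|) = Σwᵢ|x−xᵢ| + Σwᵢ|y−yᵢ|, so x and y are optimised independently as 1-D weighted medians.
Total weight W = 548; half = 274.
x-coordinate, sorted with cumulative weight:
  x=2 (Zone III, w=8) cum 8
  x=2 (Zone VIII, w=100) cum 108
  x=7 (Zone II, w=70) cum 178
  x=7 (Zone VII, w=80) cum 258
  x=12 (Zone VI, w=175) cum 433  ← median
  x=14 (Zone I, w=90) cum 523
  x=15 (Zone IV, w=5) cum 528
  x=15 (Zone V, w=20) cum 548
⇒ x* = 12
y-coordinate, sorted with cumulative weight:
  y=0 (Zone II, w=70) cum 70
  y=4 (Zone III, w=8) cum 78
  y=5 (Zone V, w=20) cum 98
  y=10 (Zone IV, w=5) cum 103
  y=11 (Zone I, w=90) cum 193
  y=14 (Zone VI, w=175) cum 368  ← median
  y=14 (Zone VII, w=80) cum 448
  y=14 (Zone VIII, w=100) cum 548
⇒ y* = 14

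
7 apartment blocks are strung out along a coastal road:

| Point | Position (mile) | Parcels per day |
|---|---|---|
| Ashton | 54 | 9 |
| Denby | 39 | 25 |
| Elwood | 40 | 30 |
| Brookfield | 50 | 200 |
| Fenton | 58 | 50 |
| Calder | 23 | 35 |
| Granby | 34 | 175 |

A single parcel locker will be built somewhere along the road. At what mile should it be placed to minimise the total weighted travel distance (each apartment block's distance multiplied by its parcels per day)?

x = 40

For a sum of weighted absolute distances on a line, the optimum is the weighted median (not the mean). Total weight W = 524; half-weight = 262.
Sort by position and accumulate weight:
  mile 23 (Calder, w=35) → cum 35
  mile 34 (Granby, w=175) → cum 210
  mile 39 (Denby, w=25) → cum 235
  mile 40 (Elwood, w=30) → cum 265  ≥ 262 → median here
  mile 50 (Brookfield, w=200) → cum 465
  mile 54 (Ashton, w=9) → cum 474
  mile 58 (Fenton, w=50) → cum 524
Optimal location: mile 40.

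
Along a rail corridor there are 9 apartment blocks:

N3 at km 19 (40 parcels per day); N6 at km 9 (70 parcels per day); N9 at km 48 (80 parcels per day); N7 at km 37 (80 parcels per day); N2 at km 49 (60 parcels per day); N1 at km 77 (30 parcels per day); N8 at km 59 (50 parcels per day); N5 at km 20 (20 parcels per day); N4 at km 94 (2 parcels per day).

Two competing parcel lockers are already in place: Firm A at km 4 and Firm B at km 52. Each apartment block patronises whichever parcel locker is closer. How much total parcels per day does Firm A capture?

130

The indifferent point is the midpoint (4+52)/2 = 28; apartment blocks left of it (closer to Firm A at 4) go to Firm A, those right go to Firm B.
  N6 at 9 (w=70) → Firm A
  N3 at 19 (w=40) → Firm A
  N5 at 20 (w=20) → Firm A
  N7 at 37 (w=80) → Firm B
  N9 at 48 (w=80) → Firm B
  N2 at 49 (w=60) → Firm B
  N8 at 59 (w=50) → Firm B
  N1 at 77 (w=30) → Firm B
  N4 at 94 (w=2) → Firm B
Firm A captures 130; Firm B captures 302.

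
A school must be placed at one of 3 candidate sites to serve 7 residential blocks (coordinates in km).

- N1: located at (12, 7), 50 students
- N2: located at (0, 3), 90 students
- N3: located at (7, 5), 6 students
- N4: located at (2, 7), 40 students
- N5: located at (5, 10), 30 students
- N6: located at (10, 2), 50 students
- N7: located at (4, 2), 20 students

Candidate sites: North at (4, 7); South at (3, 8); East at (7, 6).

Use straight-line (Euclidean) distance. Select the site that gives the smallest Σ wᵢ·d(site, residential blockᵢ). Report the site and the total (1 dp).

North, total 1596.1 km

Total weighted distance at each candidate:
  North (4, 7): total = 1596.1
  South (3, 8): total = 1731.6
  East (7, 6): total = 1634.5
Minimum is at North with total 1596.1 km.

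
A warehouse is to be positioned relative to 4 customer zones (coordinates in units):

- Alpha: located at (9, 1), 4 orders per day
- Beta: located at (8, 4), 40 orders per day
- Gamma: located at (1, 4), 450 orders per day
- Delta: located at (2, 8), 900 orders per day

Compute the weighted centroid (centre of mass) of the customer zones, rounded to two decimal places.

(1.87, 6.57)

The minimiser of Σwᵢ‖p−pᵢ‖² is the weighted centroid p* = (Σwᵢpᵢ)/(Σwᵢ).
Σwᵢ = 1394.
Σwᵢxᵢ = 4·9 + 40·8 + 450·1 + 900·2 = 2606.
Σwᵢyᵢ = 4·1 + 40·4 + 450·4 + 900·8 = 9164.
x* = 2606/1394 = 1.87, y* = 9164/1394 = 6.57.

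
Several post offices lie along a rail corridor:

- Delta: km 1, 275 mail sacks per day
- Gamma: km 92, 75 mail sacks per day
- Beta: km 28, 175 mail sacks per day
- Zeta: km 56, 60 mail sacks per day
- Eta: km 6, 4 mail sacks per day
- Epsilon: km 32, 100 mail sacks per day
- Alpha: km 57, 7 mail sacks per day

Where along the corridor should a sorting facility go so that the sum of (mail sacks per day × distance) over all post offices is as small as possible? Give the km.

x = 28

For a sum of weighted absolute distances on a line, the optimum is the weighted median (not the mean). Total weight W = 696; half-weight = 348.
Sort by position and accumulate weight:
  km 1 (Delta, w=275) → cum 275
  km 6 (Eta, w=4) → cum 279
  km 28 (Beta, w=175) → cum 454  ≥ 348 → median here
  km 32 (Epsilon, w=100) → cum 554
  km 56 (Zeta, w=60) → cum 614
  km 57 (Alpha, w=7) → cum 621
  km 92 (Gamma, w=75) → cum 696
Optimal location: km 28.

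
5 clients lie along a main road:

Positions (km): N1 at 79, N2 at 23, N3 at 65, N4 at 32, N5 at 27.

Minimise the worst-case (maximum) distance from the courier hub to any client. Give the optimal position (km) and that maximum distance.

The 1-center on a line is the midpoint of the two extreme points: leftmost at 23, rightmost at 79.
Optimal location = (23 + 79)/2 = 51; maximum distance = (79 − 23)/2 = 28.

location 51, max distance 28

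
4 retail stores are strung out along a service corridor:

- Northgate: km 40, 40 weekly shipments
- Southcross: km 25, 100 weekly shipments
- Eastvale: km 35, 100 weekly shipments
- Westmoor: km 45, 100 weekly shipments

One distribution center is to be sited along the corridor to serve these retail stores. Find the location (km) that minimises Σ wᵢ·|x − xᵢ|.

For a sum of weighted absolute distances on a line, the optimum is the weighted median (not the mean). Total weight W = 340; half-weight = 170.
Sort by position and accumulate weight:
  km 25 (Southcross, w=100) → cum 100
  km 35 (Eastvale, w=100) → cum 200  ≥ 170 → median here
  km 40 (Northgate, w=40) → cum 240
  km 45 (Westmoor, w=100) → cum 340
Optimal location: km 35.

x = 35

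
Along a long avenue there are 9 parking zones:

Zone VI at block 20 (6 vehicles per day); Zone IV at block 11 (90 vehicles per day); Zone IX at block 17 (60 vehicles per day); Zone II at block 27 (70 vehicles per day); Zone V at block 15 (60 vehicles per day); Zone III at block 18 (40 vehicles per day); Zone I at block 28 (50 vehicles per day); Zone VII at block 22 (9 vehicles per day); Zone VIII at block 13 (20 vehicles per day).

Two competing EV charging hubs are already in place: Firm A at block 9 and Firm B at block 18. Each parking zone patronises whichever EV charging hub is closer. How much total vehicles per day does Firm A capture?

110

The indifferent point is the midpoint (9+18)/2 = 13.5; parking zones left of it (closer to Firm A at 9) go to Firm A, those right go to Firm B.
  Zone IV at 11 (w=90) → Firm A
  Zone VIII at 13 (w=20) → Firm A
  Zone V at 15 (w=60) → Firm B
  Zone IX at 17 (w=60) → Firm B
  Zone III at 18 (w=40) → Firm B
  Zone VI at 20 (w=6) → Firm B
  Zone VII at 22 (w=9) → Firm B
  Zone II at 27 (w=70) → Firm B
  Zone I at 28 (w=50) → Firm B
Firm A captures 110; Firm B captures 295.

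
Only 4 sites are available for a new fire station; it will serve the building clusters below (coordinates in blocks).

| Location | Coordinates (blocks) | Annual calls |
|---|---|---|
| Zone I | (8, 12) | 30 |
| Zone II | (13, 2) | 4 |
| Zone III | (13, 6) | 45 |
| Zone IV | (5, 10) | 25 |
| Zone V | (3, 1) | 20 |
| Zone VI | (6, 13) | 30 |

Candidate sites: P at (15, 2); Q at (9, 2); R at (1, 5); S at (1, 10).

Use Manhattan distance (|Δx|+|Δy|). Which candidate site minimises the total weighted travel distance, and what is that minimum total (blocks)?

Total weighted distance at each candidate:
  P (15, 2): total = 2098
  Q (9, 2): total = 1566
  R (1, 5): total = 1800
  S (1, 10): total = 1630
Minimum is at Q with total 1566 blocks.

Q, total 1566 blocks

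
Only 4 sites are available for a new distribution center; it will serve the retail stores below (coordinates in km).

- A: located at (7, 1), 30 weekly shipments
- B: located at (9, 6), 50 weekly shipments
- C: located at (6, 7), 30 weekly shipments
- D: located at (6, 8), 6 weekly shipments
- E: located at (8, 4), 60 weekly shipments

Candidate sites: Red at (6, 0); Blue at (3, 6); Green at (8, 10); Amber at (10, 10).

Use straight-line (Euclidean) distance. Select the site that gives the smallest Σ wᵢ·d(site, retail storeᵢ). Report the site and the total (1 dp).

Total weighted distance at each candidate:
  Red (6, 0): total = 904.2
  Blue (3, 6): total = 931.7
  Green (8, 10): total = 963.0
  Amber (10, 10): total = 1047.1
Minimum is at Red with total 904.2 km.

Red, total 904.2 km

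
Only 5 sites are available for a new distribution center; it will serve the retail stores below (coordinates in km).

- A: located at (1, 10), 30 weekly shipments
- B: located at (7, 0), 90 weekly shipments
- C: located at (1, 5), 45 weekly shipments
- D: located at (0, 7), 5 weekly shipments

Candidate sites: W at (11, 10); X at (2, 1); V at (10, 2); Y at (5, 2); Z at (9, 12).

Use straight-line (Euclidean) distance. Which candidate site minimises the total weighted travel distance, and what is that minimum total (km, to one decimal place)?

Y, total 783.2 km

Total weighted distance at each candidate:
  W (11, 10): total = 1829.5
  X (2, 1): total = 947.7
  V (10, 2): total = 1168.6
  Y (5, 2): total = 783.2
  Z (9, 12): total = 1872.1
Minimum is at Y with total 783.2 km.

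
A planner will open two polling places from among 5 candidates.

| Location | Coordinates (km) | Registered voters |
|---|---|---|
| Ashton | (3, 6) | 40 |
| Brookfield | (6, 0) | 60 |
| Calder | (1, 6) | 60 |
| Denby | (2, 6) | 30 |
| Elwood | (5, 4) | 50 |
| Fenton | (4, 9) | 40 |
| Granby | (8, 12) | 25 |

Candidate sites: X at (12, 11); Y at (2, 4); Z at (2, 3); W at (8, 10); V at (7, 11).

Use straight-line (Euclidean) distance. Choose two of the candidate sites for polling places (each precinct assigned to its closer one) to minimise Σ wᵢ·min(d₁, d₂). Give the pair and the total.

{Y, V}, total 952.6

Evaluate every pair (each demand assigned to the nearer of the two):
  {Y, V}: total = 952.6
  {Y, W}: total = 987.9
  {Z, V}: total = 1043.9
  {Z, W}: total = 1079.3
  {X, Y}: total = 1091.5
  {Y, Z}: total = 1199.0
  {X, Z}: total = 1220.4
  {W, V}: total = 2063.7
  {X, W}: total = 2118.4
  {X, V}: total = 2143.2
Best pair: {Y, V} with total 952.6.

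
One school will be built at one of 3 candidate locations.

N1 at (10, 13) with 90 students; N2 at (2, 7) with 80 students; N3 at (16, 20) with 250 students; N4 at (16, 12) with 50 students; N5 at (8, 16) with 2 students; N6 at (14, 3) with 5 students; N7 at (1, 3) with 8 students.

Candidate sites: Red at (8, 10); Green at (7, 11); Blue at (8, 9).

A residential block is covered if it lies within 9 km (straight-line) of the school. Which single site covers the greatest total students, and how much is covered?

Blue, covering 227

Coverage radius r = 9 km; a point is covered iff (Δx)²+(Δy)² ≤ 9² = 81.
  Red (8, 10): covers {N1, N2, N4, N5} → 222
  Green (7, 11): covers {N1, N2, N5} → 172
  Blue (8, 9): covers {N1, N2, N4, N5, N6} → 227
Maximum coverage at Blue: 227 students.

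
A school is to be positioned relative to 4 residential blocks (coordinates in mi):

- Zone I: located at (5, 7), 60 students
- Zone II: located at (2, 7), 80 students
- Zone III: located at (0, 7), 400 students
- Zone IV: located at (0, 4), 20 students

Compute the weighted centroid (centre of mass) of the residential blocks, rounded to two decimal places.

The minimiser of Σwᵢ‖p−pᵢ‖² is the weighted centroid p* = (Σwᵢpᵢ)/(Σwᵢ).
Σwᵢ = 560.
Σwᵢxᵢ = 60·5 + 80·2 + 400·0 + 20·0 = 460.
Σwᵢyᵢ = 60·7 + 80·7 + 400·7 + 20·4 = 3860.
x* = 460/560 = 0.82, y* = 3860/560 = 6.89.

(0.82, 6.89)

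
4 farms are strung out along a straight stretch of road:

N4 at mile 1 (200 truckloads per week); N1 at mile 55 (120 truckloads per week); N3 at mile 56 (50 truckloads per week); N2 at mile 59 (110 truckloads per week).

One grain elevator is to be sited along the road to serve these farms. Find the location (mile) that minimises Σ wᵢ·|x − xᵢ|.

x = 55

For a sum of weighted absolute distances on a line, the optimum is the weighted median (not the mean). Total weight W = 480; half-weight = 240.
Sort by position and accumulate weight:
  mile 1 (N4, w=200) → cum 200
  mile 55 (N1, w=120) → cum 320  ≥ 240 → median here
  mile 56 (N3, w=50) → cum 370
  mile 59 (N2, w=110) → cum 480
Optimal location: mile 55.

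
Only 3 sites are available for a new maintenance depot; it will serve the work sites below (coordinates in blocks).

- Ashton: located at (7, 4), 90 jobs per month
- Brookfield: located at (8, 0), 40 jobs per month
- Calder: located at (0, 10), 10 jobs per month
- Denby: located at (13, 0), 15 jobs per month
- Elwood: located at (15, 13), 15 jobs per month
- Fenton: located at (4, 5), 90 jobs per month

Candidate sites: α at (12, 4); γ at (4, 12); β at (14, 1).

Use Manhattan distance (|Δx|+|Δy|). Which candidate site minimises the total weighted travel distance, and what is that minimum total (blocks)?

α, total 2015 blocks

Total weighted distance at each candidate:
  α (12, 4): total = 2015
  γ (4, 12): total = 2815
  β (14, 1): total = 2895
Minimum is at α with total 2015 blocks.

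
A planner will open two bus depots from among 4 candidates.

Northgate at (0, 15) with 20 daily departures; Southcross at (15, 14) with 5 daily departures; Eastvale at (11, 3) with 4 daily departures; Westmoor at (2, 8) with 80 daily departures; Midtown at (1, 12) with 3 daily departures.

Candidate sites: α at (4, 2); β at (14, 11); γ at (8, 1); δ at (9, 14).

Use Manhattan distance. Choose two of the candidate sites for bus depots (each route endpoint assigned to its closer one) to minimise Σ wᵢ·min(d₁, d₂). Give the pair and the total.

Evaluate every pair (each demand assigned to the nearer of the two):
  {α, δ}: total = 932
  {α, β}: total = 1071
  {α, γ}: total = 1139
  {γ, δ}: total = 1320
  {β, δ}: total = 1334
  {β, γ}: total = 1482
Best pair: {α, δ} with total 932.

{α, δ}, total 932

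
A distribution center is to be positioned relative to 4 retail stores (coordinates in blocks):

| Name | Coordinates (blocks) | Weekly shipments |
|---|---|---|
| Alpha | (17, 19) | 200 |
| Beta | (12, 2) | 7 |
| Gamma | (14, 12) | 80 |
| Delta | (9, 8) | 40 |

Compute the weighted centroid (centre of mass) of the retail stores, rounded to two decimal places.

The minimiser of Σwᵢ‖p−pᵢ‖² is the weighted centroid p* = (Σwᵢpᵢ)/(Σwᵢ).
Σwᵢ = 327.
Σwᵢxᵢ = 200·17 + 7·12 + 80·14 + 40·9 = 4964.
Σwᵢyᵢ = 200·19 + 7·2 + 80·12 + 40·8 = 5094.
x* = 4964/327 = 15.18, y* = 5094/327 = 15.58.

(15.18, 15.58)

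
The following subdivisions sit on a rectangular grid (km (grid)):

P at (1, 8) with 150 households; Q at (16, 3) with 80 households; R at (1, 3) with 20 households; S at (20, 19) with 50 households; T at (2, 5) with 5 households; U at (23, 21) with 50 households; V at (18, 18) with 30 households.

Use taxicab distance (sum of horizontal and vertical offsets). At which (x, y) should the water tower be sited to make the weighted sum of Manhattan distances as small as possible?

Manhattan distance separates: Σwᵢ(|x−xᵢ|+|y−yᵢ|) = Σwᵢ|x−xᵢ| + Σwᵢ|y−yᵢ|, so x and y are optimised independently as 1-D weighted medians.
Total weight W = 385; half = 192.5.
x-coordinate, sorted with cumulative weight:
  x=1 (P, w=150) cum 150
  x=1 (R, w=20) cum 170
  x=2 (T, w=5) cum 175
  x=16 (Q, w=80) cum 255  ← median
  x=18 (V, w=30) cum 285
  x=20 (S, w=50) cum 335
  x=23 (U, w=50) cum 385
⇒ x* = 16
y-coordinate, sorted with cumulative weight:
  y=3 (Q, w=80) cum 80
  y=3 (R, w=20) cum 100
  y=5 (T, w=5) cum 105
  y=8 (P, w=150) cum 255  ← median
  y=18 (V, w=30) cum 285
  y=19 (S, w=50) cum 335
  y=21 (U, w=50) cum 385
⇒ y* = 8

(16, 8)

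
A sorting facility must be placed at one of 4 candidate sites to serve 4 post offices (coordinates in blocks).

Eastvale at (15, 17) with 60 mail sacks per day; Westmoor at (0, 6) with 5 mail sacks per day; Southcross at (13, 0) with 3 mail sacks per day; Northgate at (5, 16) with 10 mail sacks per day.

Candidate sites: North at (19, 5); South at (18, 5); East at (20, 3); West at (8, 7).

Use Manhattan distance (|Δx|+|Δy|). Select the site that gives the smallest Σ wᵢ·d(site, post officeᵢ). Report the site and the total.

Total weighted distance at each candidate:
  North (19, 5): total = 1343
  South (18, 5): total = 1265
  East (20, 3): total = 1565
  West (8, 7): total = 1221
Minimum is at West with total 1221 blocks.

West, total 1221 blocks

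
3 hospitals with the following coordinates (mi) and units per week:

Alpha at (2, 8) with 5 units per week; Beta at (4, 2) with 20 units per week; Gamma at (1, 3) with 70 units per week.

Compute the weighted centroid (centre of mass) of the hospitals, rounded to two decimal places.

(1.68, 3.05)

The minimiser of Σwᵢ‖p−pᵢ‖² is the weighted centroid p* = (Σwᵢpᵢ)/(Σwᵢ).
Σwᵢ = 95.
Σwᵢxᵢ = 5·2 + 20·4 + 70·1 = 160.
Σwᵢyᵢ = 5·8 + 20·2 + 70·3 = 290.
x* = 160/95 = 1.68, y* = 290/95 = 3.05.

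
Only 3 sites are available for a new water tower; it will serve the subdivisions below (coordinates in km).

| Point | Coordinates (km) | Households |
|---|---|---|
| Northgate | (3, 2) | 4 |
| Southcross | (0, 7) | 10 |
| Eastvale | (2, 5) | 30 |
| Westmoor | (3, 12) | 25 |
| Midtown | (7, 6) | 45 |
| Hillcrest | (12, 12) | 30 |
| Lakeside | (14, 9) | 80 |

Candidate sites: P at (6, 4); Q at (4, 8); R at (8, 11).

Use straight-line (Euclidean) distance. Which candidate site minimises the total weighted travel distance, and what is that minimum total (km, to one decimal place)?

R, total 1371.8 km

Total weighted distance at each candidate:
  P (6, 4): total = 1574.1
  Q (4, 8): total = 1511.4
  R (8, 11): total = 1371.8
Minimum is at R with total 1371.8 km.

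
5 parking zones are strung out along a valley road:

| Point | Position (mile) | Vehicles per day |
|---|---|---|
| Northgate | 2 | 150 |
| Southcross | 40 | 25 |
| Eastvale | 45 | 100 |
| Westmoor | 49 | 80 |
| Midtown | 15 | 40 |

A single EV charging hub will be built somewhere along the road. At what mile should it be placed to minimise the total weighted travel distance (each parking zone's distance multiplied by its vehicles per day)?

For a sum of weighted absolute distances on a line, the optimum is the weighted median (not the mean). Total weight W = 395; half-weight = 197.5.
Sort by position and accumulate weight:
  mile 2 (Northgate, w=150) → cum 150
  mile 15 (Midtown, w=40) → cum 190
  mile 40 (Southcross, w=25) → cum 215  ≥ 197.5 → median here
  mile 45 (Eastvale, w=100) → cum 315
  mile 49 (Westmoor, w=80) → cum 395
Optimal location: mile 40.

x = 40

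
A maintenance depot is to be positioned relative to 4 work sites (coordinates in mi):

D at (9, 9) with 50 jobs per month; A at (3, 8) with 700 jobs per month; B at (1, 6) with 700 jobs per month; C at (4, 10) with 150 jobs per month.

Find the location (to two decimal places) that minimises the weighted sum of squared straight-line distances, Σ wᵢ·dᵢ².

The minimiser of Σwᵢ‖p−pᵢ‖² is the weighted centroid p* = (Σwᵢpᵢ)/(Σwᵢ).
Σwᵢ = 1600.
Σwᵢxᵢ = 50·9 + 700·3 + 700·1 + 150·4 = 3850.
Σwᵢyᵢ = 50·9 + 700·8 + 700·6 + 150·10 = 11750.
x* = 3850/1600 = 2.41, y* = 11750/1600 = 7.34.

(2.41, 7.34)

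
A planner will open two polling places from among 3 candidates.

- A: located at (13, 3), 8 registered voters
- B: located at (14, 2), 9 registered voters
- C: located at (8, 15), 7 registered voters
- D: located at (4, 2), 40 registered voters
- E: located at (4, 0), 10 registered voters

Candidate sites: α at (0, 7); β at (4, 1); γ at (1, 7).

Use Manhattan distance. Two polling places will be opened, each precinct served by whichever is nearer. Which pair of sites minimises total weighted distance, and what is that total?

{β, γ}, total 342

Evaluate every pair (each demand assigned to the nearer of the two):
  {β, γ}: total = 342
  {α, β}: total = 349
  {α, γ}: total = 815
Best pair: {β, γ} with total 342.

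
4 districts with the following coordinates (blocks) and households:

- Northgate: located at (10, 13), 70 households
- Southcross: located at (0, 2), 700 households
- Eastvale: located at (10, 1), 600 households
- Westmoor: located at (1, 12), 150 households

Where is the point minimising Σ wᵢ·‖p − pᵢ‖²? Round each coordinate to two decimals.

The minimiser of Σwᵢ‖p−pᵢ‖² is the weighted centroid p* = (Σwᵢpᵢ)/(Σwᵢ).
Σwᵢ = 1520.
Σwᵢxᵢ = 70·10 + 700·0 + 600·10 + 150·1 = 6850.
Σwᵢyᵢ = 70·13 + 700·2 + 600·1 + 150·12 = 4710.
x* = 6850/1520 = 4.51, y* = 4710/1520 = 3.10.

(4.51, 3.10)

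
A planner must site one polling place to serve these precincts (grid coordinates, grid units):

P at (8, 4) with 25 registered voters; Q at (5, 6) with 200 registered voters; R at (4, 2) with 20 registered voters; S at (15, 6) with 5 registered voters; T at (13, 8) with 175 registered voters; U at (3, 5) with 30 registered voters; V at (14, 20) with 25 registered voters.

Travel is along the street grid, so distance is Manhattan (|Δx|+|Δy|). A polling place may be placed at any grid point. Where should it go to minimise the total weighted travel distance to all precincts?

(5, 6)

Manhattan distance separates: Σwᵢ(|x−xᵢ|+|y−yᵢ|) = Σwᵢ|x−xᵢ| + Σwᵢ|y−yᵢ|, so x and y are optimised independently as 1-D weighted medians.
Total weight W = 480; half = 240.
x-coordinate, sorted with cumulative weight:
  x=3 (U, w=30) cum 30
  x=4 (R, w=20) cum 50
  x=5 (Q, w=200) cum 250  ← median
  x=8 (P, w=25) cum 275
  x=13 (T, w=175) cum 450
  x=14 (V, w=25) cum 475
  x=15 (S, w=5) cum 480
⇒ x* = 5
y-coordinate, sorted with cumulative weight:
  y=2 (R, w=20) cum 20
  y=4 (P, w=25) cum 45
  y=5 (U, w=30) cum 75
  y=6 (Q, w=200) cum 275  ← median
  y=6 (S, w=5) cum 280
  y=8 (T, w=175) cum 455
  y=20 (V, w=25) cum 480
⇒ y* = 6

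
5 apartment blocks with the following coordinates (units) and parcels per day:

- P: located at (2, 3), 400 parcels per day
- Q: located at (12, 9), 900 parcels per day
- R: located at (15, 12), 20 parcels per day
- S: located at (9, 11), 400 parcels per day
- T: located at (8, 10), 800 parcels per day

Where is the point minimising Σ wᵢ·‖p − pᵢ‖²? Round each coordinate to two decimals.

The minimiser of Σwᵢ‖p−pᵢ‖² is the weighted centroid p* = (Σwᵢpᵢ)/(Σwᵢ).
Σwᵢ = 2520.
Σwᵢxᵢ = 400·2 + 900·12 + 20·15 + 400·9 + 800·8 = 21900.
Σwᵢyᵢ = 400·3 + 900·9 + 20·12 + 400·11 + 800·10 = 21940.
x* = 21900/2520 = 8.69, y* = 21940/2520 = 8.71.

(8.69, 8.71)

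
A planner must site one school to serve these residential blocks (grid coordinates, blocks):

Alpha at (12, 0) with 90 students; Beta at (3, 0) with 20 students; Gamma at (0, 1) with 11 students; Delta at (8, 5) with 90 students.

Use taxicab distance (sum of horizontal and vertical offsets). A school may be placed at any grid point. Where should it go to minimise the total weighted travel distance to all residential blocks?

Manhattan distance separates: Σwᵢ(|x−xᵢ|+|y−yᵢ|) = Σwᵢ|x−xᵢ| + Σwᵢ|y−yᵢ|, so x and y are optimised independently as 1-D weighted medians.
Total weight W = 211; half = 105.5.
x-coordinate, sorted with cumulative weight:
  x=0 (Gamma, w=11) cum 11
  x=3 (Beta, w=20) cum 31
  x=8 (Delta, w=90) cum 121  ← median
  x=12 (Alpha, w=90) cum 211
⇒ x* = 8
y-coordinate, sorted with cumulative weight:
  y=0 (Alpha, w=90) cum 90
  y=0 (Beta, w=20) cum 110  ← median
  y=1 (Gamma, w=11) cum 121
  y=5 (Delta, w=90) cum 211
⇒ y* = 0

(8, 0)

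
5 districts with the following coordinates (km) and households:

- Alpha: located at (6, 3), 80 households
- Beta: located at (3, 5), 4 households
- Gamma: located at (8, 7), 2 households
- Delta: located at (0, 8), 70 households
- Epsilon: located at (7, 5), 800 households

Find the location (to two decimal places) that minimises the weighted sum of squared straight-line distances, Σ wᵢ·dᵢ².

(6.39, 5.06)

The minimiser of Σwᵢ‖p−pᵢ‖² is the weighted centroid p* = (Σwᵢpᵢ)/(Σwᵢ).
Σwᵢ = 956.
Σwᵢxᵢ = 80·6 + 4·3 + 2·8 + 70·0 + 800·7 = 6108.
Σwᵢyᵢ = 80·3 + 4·5 + 2·7 + 70·8 + 800·5 = 4834.
x* = 6108/956 = 6.39, y* = 4834/956 = 5.06.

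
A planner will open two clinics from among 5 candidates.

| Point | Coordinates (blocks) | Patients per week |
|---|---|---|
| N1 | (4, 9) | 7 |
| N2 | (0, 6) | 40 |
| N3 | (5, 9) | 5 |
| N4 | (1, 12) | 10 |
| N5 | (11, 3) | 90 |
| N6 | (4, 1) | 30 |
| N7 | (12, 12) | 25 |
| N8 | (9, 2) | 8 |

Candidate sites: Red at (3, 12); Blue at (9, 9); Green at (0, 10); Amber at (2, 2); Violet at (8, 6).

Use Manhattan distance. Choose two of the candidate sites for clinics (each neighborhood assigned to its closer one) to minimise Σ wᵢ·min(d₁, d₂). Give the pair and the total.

Evaluate every pair (each demand assigned to the nearer of the two):
  {Amber, Violet}: total = 1349
  {Green, Violet}: total = 1355
  {Blue, Amber}: total = 1421
  {Red, Violet}: total = 1468
  {Blue, Violet}: total = 1485
  {Blue, Green}: total = 1561
  {Red, Amber}: total = 1584
  {Green, Amber}: total = 1651
  {Red, Blue}: total = 1714
  {Red, Green}: total = 2476
Best pair: {Amber, Violet} with total 1349.

{Amber, Violet}, total 1349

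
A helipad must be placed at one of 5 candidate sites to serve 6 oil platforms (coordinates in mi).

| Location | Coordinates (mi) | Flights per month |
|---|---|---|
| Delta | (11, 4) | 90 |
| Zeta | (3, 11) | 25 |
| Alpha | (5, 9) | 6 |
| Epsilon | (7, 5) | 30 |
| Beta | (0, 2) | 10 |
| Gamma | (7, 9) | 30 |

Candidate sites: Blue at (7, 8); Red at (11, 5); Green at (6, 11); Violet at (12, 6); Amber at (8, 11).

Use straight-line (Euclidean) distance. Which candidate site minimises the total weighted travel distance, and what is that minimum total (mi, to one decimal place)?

Red, total 787.0 mi

Total weighted distance at each candidate:
  Blue (7, 8): total = 859.7
  Red (11, 5): total = 787.0
  Green (6, 11): total = 1220.4
  Violet (12, 6): total = 958.7
  Amber (8, 11): total = 1202.0
Minimum is at Red with total 787.0 mi.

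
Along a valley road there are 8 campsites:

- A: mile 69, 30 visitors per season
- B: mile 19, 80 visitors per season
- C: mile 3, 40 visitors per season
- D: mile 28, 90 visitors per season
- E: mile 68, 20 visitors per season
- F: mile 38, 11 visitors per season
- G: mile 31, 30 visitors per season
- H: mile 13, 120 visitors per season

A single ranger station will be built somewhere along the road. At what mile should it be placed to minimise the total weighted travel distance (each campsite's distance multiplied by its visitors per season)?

For a sum of weighted absolute distances on a line, the optimum is the weighted median (not the mean). Total weight W = 421; half-weight = 210.5.
Sort by position and accumulate weight:
  mile 3 (C, w=40) → cum 40
  mile 13 (H, w=120) → cum 160
  mile 19 (B, w=80) → cum 240  ≥ 210.5 → median here
  mile 28 (D, w=90) → cum 330
  mile 31 (G, w=30) → cum 360
  mile 38 (F, w=11) → cum 371
  mile 68 (E, w=20) → cum 391
  mile 69 (A, w=30) → cum 421
Optimal location: mile 19.

x = 19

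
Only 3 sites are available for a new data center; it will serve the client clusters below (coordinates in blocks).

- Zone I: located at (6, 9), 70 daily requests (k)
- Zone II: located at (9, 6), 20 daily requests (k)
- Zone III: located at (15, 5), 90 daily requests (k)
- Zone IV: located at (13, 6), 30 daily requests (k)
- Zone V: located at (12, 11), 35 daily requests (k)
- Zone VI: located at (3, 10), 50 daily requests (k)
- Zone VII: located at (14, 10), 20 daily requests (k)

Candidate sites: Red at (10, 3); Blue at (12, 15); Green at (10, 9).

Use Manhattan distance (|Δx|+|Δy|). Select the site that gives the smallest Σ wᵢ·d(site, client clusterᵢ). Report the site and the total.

Total weighted distance at each candidate:
  Red (10, 3): total = 2860
  Blue (12, 15): total = 3530
  Green (10, 9): total = 1990
Minimum is at Green with total 1990 blocks.

Green, total 1990 blocks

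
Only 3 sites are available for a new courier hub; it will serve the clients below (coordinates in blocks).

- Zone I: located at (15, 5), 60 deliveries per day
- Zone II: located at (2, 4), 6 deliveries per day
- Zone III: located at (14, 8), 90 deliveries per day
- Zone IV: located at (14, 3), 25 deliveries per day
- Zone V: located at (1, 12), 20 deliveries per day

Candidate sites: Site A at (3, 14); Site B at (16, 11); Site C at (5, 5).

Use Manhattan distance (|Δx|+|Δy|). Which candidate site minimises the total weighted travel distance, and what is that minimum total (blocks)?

Site B, total 1566 blocks

Total weighted distance at each candidate:
  Site A (3, 14): total = 3486
  Site B (16, 11): total = 1566
  Site C (5, 5): total = 2199
Minimum is at Site B with total 1566 blocks.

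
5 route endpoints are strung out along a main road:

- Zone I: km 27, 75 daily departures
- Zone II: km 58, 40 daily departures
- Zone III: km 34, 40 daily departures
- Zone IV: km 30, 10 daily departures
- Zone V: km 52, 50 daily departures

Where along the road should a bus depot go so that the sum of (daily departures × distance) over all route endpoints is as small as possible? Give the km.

For a sum of weighted absolute distances on a line, the optimum is the weighted median (not the mean). Total weight W = 215; half-weight = 107.5.
Sort by position and accumulate weight:
  km 27 (Zone I, w=75) → cum 75
  km 30 (Zone IV, w=10) → cum 85
  km 34 (Zone III, w=40) → cum 125  ≥ 107.5 → median here
  km 52 (Zone V, w=50) → cum 175
  km 58 (Zone II, w=40) → cum 215
Optimal location: km 34.

x = 34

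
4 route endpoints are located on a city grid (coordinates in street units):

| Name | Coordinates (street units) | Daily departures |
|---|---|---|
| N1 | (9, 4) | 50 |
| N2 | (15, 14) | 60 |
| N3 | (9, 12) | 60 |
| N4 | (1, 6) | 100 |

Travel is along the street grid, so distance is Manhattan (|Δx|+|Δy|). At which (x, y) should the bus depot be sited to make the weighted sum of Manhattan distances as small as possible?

(9, 6)

Manhattan distance separates: Σwᵢ(|x−xᵢ|+|y−yᵢ|) = Σwᵢ|x−xᵢ| + Σwᵢ|y−yᵢ|, so x and y are optimised independently as 1-D weighted medians.
Total weight W = 270; half = 135.
x-coordinate, sorted with cumulative weight:
  x=1 (N4, w=100) cum 100
  x=9 (N1, w=50) cum 150  ← median
  x=9 (N3, w=60) cum 210
  x=15 (N2, w=60) cum 270
⇒ x* = 9
y-coordinate, sorted with cumulative weight:
  y=4 (N1, w=50) cum 50
  y=6 (N4, w=100) cum 150  ← median
  y=12 (N3, w=60) cum 210
  y=14 (N2, w=60) cum 270
⇒ y* = 6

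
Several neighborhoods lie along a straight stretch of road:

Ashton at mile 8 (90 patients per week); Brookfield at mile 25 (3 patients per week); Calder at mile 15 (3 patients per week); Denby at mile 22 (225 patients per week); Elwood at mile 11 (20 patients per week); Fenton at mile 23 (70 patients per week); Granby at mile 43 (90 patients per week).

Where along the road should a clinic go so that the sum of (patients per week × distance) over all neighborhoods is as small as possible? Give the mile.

x = 22

For a sum of weighted absolute distances on a line, the optimum is the weighted median (not the mean). Total weight W = 501; half-weight = 250.5.
Sort by position and accumulate weight:
  mile 8 (Ashton, w=90) → cum 90
  mile 11 (Elwood, w=20) → cum 110
  mile 15 (Calder, w=3) → cum 113
  mile 22 (Denby, w=225) → cum 338  ≥ 250.5 → median here
  mile 23 (Fenton, w=70) → cum 408
  mile 25 (Brookfield, w=3) → cum 411
  mile 43 (Granby, w=90) → cum 501
Optimal location: mile 22.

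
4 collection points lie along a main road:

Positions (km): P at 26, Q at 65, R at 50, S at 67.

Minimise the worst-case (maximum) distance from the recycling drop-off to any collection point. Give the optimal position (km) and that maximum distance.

The 1-center on a line is the midpoint of the two extreme points: leftmost at 26, rightmost at 67.
Optimal location = (26 + 67)/2 = 46.5; maximum distance = (67 − 26)/2 = 20.5.

location 46.5, max distance 20.5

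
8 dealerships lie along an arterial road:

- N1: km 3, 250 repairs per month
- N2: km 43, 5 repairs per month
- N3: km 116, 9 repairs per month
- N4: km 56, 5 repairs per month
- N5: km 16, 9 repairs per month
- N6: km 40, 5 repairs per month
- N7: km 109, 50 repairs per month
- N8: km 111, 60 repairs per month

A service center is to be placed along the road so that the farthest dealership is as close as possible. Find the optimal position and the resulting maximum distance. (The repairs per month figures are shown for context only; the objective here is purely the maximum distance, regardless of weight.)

The 1-center on a line is the midpoint of the two extreme points: leftmost at 3, rightmost at 116.
Optimal location = (3 + 116)/2 = 59.5; maximum distance = (116 − 3)/2 = 56.5.

location 59.5, max distance 56.5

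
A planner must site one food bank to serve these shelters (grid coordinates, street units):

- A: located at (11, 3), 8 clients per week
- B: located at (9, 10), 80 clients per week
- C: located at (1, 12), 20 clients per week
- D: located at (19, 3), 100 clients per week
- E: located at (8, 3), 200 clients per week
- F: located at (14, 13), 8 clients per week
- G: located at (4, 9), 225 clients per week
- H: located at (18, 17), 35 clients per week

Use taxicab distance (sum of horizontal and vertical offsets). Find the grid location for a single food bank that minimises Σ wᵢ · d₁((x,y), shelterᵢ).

(8, 9)

Manhattan distance separates: Σwᵢ(|x−xᵢ|+|y−yᵢ|) = Σwᵢ|x−xᵢ| + Σwᵢ|y−yᵢ|, so x and y are optimised independently as 1-D weighted medians.
Total weight W = 676; half = 338.
x-coordinate, sorted with cumulative weight:
  x=1 (C, w=20) cum 20
  x=4 (G, w=225) cum 245
  x=8 (E, w=200) cum 445  ← median
  x=9 (B, w=80) cum 525
  x=11 (A, w=8) cum 533
  x=14 (F, w=8) cum 541
  x=18 (H, w=35) cum 576
  x=19 (D, w=100) cum 676
⇒ x* = 8
y-coordinate, sorted with cumulative weight:
  y=3 (A, w=8) cum 8
  y=3 (D, w=100) cum 108
  y=3 (E, w=200) cum 308
  y=9 (G, w=225) cum 533  ← median
  y=10 (B, w=80) cum 613
  y=12 (C, w=20) cum 633
  y=13 (F, w=8) cum 641
  y=17 (H, w=35) cum 676
⇒ y* = 9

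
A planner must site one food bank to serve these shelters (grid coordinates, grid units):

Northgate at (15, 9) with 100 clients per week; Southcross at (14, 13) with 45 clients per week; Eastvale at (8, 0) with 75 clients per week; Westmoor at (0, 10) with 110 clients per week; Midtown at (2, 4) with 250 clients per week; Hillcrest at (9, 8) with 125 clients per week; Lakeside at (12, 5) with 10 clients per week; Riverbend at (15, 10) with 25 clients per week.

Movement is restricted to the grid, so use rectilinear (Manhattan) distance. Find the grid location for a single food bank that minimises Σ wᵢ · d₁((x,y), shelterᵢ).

(8, 8)

Manhattan distance separates: Σwᵢ(|x−xᵢ|+|y−yᵢ|) = Σwᵢ|x−xᵢ| + Σwᵢ|y−yᵢ|, so x and y are optimised independently as 1-D weighted medians.
Total weight W = 740; half = 370.
x-coordinate, sorted with cumulative weight:
  x=0 (Westmoor, w=110) cum 110
  x=2 (Midtown, w=250) cum 360
  x=8 (Eastvale, w=75) cum 435  ← median
  x=9 (Hillcrest, w=125) cum 560
  x=12 (Lakeside, w=10) cum 570
  x=14 (Southcross, w=45) cum 615
  x=15 (Northgate, w=100) cum 715
  x=15 (Riverbend, w=25) cum 740
⇒ x* = 8
y-coordinate, sorted with cumulative weight:
  y=0 (Eastvale, w=75) cum 75
  y=4 (Midtown, w=250) cum 325
  y=5 (Lakeside, w=10) cum 335
  y=8 (Hillcrest, w=125) cum 460  ← median
  y=9 (Northgate, w=100) cum 560
  y=10 (Westmoor, w=110) cum 670
  y=10 (Riverbend, w=25) cum 695
  y=13 (Southcross, w=45) cum 740
⇒ y* = 8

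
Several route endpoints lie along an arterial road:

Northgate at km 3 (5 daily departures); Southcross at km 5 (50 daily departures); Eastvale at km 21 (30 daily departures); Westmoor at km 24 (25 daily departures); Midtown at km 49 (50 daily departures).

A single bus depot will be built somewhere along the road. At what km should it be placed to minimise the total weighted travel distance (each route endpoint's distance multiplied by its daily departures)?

x = 21

For a sum of weighted absolute distances on a line, the optimum is the weighted median (not the mean). Total weight W = 160; half-weight = 80.
Sort by position and accumulate weight:
  km 3 (Northgate, w=5) → cum 5
  km 5 (Southcross, w=50) → cum 55
  km 21 (Eastvale, w=30) → cum 85  ≥ 80 → median here
  km 24 (Westmoor, w=25) → cum 110
  km 49 (Midtown, w=50) → cum 160
Optimal location: km 21.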